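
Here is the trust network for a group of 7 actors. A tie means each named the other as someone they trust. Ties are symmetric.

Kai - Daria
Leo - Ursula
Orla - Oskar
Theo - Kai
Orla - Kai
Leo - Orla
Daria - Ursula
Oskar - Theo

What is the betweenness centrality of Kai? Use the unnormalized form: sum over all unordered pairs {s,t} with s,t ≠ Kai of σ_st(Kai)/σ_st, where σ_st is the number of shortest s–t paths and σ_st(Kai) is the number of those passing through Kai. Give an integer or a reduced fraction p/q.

Pairs whose geodesics pass through Kai — Theo–Orla: 1/2; Theo–Leo: 1/2; Theo–Ursula: 1; Theo–Daria: 1; Oskar–Daria: 2/2; Orla–Daria: 1.
All other pairs contribute 0.
Summing the contributions gives betweenness(Kai) = 5.

5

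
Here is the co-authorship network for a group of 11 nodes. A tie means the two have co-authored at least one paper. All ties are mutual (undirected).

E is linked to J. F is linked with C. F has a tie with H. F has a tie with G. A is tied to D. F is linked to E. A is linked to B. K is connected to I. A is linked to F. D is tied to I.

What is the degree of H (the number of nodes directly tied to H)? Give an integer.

H is directly tied to F. That is 1 neighbor, so the degree of H is 1.

1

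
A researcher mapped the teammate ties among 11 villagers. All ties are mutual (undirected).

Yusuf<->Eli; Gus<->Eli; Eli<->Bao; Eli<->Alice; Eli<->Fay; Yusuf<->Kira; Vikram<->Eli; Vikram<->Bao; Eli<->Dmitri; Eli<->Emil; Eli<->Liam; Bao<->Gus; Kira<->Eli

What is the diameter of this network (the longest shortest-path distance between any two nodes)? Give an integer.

2

Eccentricity of each node (its greatest distance to any other): Alice:2, Bao:2, Dmitri:2, Eli:1, Emil:2, Fay:2, Gus:2, Kira:2, Liam:2, Vikram:2, Yusuf:2.
The maximum eccentricity is 2, realized for instance by the pair Kira–Liam via Kira – Eli – Liam. So the diameter is 2.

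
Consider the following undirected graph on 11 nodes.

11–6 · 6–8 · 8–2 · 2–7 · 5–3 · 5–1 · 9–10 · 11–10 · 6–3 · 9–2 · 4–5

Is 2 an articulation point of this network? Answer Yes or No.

Yes

Removing 2 leaves {1, 3, 4, 5, 6, 8, 9, 10, and 11} with no path to {7}, so the network splits into 2 components. 2 is a cut vertex.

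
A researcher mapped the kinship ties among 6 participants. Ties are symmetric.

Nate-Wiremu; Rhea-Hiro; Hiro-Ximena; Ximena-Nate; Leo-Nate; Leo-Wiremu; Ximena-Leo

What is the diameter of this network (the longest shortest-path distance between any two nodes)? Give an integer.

4

Eccentricity of each node (its greatest distance to any other): Hiro:3, Leo:3, Nate:3, Rhea:4, Wiremu:4, Ximena:2.
The maximum eccentricity is 4, realized for instance by the pair Rhea–Wiremu via Rhea – Hiro – Ximena – Nate – Wiremu. So the diameter is 4.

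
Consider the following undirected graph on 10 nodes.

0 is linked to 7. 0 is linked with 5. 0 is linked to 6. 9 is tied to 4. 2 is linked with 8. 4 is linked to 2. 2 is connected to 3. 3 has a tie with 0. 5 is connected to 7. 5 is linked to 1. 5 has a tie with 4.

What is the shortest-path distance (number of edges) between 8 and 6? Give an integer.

One shortest route is 8 – 2 – 3 – 0 – 6, which uses 4 edges, and at distance 3 from 8 we only reach {0, 5, 9}, which does not include 6. So d(8,6) = 4.

4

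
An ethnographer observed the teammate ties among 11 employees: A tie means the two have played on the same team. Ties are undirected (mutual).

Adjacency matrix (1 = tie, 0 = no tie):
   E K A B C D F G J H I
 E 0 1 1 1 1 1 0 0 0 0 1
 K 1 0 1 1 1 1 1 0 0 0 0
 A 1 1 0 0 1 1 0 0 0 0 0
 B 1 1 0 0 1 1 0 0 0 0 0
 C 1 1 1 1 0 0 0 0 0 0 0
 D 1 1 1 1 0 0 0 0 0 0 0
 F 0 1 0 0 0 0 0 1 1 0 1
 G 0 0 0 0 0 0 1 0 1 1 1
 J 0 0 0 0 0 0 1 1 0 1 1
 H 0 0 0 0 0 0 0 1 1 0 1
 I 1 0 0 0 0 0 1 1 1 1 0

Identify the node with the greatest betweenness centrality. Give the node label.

E

Unnormalized betweenness of each node: A:1/4, B:1/4, C:1/4, D:1/4, E:53/4, F:29/4, G:7/12, H:0, I:37/3, J:7/12, K:9.
E has the largest value, 53/4, making it the main broker — the node through which the most shortest paths run.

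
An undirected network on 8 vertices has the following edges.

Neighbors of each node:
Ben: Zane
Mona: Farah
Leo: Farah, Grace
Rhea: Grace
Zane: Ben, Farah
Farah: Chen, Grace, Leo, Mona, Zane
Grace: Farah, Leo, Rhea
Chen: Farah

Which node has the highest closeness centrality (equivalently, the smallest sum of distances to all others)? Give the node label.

Farness (sum of distances to all others) for each node — Ben:19, Chen:15, Farah:9, Grace:12, Leo:13, Mona:15, Rhea:18, Zane:13.
The smallest farness is 9, for Farah, so Farah has the highest closeness.

Farah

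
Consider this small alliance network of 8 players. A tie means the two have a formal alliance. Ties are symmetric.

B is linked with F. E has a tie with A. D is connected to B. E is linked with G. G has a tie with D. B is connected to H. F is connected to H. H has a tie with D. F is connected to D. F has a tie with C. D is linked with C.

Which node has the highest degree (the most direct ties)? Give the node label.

D

Degrees — A:1, B:3, C:2, D:5, E:2, F:4, G:2, H:3.
The maximum is 5, attained only by D.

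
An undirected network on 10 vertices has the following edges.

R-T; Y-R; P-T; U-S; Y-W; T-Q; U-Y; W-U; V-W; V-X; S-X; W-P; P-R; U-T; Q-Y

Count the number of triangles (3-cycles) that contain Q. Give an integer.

0

Q's neighbors are T and Y, but none of them are tied to each other, so no triangle contains Q.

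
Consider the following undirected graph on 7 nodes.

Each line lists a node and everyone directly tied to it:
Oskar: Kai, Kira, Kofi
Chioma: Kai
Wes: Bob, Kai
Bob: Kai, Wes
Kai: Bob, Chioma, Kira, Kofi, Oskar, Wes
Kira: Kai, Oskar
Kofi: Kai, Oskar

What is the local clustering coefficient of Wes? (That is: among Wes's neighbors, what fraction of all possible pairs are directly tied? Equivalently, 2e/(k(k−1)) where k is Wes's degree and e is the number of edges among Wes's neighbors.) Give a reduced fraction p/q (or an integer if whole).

Wes's neighbors: Bob and Kai (k = 2).
Possible neighbor pairs: C(2,2) = 1. Edges among them: Bob–Kai → e = 1.
Clustering(Wes) = 1/1.

1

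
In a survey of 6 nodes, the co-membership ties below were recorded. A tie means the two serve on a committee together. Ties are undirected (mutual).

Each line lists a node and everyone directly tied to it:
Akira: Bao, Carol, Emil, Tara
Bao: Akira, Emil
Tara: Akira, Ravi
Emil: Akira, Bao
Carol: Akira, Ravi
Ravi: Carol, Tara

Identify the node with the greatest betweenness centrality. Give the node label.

Unnormalized betweenness of each node: Akira:13/2, Bao:0, Carol:3/2, Emil:0, Ravi:1/2, Tara:3/2.
Akira has the largest value, 13/2, making it the main broker — the node through which the most shortest paths run.

Akira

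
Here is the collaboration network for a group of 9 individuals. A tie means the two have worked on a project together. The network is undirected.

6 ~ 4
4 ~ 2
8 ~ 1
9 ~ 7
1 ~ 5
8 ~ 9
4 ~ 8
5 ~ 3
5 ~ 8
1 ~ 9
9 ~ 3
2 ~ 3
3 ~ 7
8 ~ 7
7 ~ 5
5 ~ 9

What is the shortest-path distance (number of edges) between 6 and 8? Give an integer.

2

One shortest route is 6 – 4 – 8, which uses 2 edges, and 6 and 8 are not directly tied, so nothing shorter exists. So d(6,8) = 2.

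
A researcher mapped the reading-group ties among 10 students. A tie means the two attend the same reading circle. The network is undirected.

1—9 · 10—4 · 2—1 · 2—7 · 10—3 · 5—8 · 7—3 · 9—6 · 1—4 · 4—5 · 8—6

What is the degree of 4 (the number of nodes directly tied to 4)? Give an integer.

3

4 is directly tied to 1, 5, and 10. That is 3 neighbors, so the degree of 4 is 3.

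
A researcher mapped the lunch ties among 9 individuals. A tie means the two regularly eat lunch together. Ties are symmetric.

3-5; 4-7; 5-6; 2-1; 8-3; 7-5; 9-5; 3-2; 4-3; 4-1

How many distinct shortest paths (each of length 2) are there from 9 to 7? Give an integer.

1

The shortest distance is 2, and the only length-2 path is 9–5–7. So there is exactly 1 shortest path.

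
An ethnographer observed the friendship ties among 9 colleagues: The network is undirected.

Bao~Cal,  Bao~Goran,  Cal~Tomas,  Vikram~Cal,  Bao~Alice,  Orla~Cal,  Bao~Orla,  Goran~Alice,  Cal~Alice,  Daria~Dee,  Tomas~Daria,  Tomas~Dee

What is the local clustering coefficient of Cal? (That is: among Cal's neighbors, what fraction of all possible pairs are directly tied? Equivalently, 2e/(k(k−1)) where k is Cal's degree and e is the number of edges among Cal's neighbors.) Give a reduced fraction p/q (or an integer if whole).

Cal's neighbors: Alice, Bao, Orla, Tomas, and Vikram (k = 5).
Possible neighbor pairs: C(5,2) = 10. Edges among them: Alice–Bao, Bao–Orla → e = 2.
Clustering(Cal) = 2/10 = 1/5.

1/5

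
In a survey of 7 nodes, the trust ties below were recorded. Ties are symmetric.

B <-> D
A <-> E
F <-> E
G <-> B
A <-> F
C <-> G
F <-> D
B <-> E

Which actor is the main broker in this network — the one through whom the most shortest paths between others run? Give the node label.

Unnormalized betweenness of each node: A:0, B:17/2, C:0, D:3/2, E:9/2, F:3/2, G:5.
B has the largest value, 17/2, making it the main broker — the node through which the most shortest paths run.

B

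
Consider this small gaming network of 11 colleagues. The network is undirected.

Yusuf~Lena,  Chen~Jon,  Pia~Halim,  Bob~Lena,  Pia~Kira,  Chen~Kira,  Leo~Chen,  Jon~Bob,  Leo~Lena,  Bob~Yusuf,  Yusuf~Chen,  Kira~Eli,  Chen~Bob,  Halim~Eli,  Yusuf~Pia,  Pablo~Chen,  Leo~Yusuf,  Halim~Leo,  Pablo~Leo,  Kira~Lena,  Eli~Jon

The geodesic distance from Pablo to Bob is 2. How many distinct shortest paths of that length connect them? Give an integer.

The shortest distance is 2, and the only length-2 path is Pablo–Chen–Bob. So there is exactly 1 shortest path.

1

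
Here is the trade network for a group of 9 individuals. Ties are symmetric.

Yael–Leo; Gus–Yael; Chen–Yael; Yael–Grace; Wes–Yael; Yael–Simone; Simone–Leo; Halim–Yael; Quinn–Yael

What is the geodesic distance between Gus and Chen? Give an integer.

One shortest route is Gus – Yael – Chen, which uses 2 edges, and Gus and Chen are not directly tied, so nothing shorter exists. So d(Gus,Chen) = 2.

2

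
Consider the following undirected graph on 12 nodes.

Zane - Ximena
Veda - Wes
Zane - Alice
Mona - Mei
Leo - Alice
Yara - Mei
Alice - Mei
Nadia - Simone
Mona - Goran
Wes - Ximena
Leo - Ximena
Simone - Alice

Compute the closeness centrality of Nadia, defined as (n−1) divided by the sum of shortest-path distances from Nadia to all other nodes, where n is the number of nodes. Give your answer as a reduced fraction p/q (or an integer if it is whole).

Distances from Nadia: Alice:2, Goran:5, Leo:3, Mei:3, Mona:4, Simone:1, Veda:6, Wes:5, Ximena:4, Yara:4, Zane:3. Sum = 40.
n = 12, so closeness = 11/40.

11/40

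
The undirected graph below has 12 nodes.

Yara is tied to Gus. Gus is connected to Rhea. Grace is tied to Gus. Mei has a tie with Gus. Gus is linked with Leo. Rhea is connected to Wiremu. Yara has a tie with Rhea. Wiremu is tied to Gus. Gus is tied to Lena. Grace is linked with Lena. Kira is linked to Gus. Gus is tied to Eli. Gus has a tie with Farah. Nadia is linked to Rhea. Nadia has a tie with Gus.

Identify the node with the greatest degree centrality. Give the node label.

Degrees — Eli:1, Farah:1, Grace:2, Gus:11, Kira:1, Lena:2, Leo:1, Mei:1, Nadia:2, Rhea:4, Wiremu:2, Yara:2.
The maximum is 11, attained only by Gus.

Gus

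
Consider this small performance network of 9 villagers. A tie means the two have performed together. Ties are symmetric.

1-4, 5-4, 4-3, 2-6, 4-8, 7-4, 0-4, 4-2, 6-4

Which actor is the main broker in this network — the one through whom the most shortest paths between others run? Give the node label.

4

Unnormalized betweenness of each node: 0:0, 1:0, 2:0, 3:0, 4:27, 5:0, 6:0, 7:0, 8:0.
4 has the largest value, 27, making it the main broker — the node through which the most shortest paths run.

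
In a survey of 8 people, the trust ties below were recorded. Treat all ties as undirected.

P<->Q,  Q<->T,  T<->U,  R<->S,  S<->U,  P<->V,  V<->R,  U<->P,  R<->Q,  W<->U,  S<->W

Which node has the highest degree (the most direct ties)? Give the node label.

U

Degrees — P:3, Q:3, R:3, S:3, T:2, U:4, V:2, W:2.
The maximum is 4, attained only by U.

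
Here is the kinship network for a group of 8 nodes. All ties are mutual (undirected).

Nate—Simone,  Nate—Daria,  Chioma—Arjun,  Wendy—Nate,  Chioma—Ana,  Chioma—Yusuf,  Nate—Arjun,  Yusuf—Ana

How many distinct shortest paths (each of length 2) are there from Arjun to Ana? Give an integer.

1

The shortest distance is 2, and the only length-2 path is Arjun–Chioma–Ana. So there is exactly 1 shortest path.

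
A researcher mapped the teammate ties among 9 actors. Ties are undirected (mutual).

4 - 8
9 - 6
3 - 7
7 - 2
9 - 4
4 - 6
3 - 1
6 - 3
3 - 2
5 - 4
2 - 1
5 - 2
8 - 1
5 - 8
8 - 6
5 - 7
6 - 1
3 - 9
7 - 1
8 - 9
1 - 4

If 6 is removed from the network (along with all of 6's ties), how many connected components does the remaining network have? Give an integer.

6's neighbors (1, 3, 4, 8, and 9) remain reachable from one another through other ties, so the rest of the network stays in one piece.

1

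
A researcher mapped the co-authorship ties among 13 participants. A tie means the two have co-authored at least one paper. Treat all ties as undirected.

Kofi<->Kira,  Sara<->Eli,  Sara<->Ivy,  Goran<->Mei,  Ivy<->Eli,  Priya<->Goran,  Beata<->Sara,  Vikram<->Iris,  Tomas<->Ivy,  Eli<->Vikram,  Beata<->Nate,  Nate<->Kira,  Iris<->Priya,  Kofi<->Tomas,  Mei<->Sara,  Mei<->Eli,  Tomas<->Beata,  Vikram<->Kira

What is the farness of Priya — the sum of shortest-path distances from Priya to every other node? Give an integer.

36

Distances from Priya: Beata:4, Eli:3, Goran:1, Iris:1, Ivy:4, Kira:3, Kofi:4, Mei:2, Nate:4, Sara:3, Tomas:5, Vikram:2.
Sum = 4 + 3 + 1 + 1 + 4 + 3 + 4 + 2 + 4 + 3 + 5 + 2 = 36.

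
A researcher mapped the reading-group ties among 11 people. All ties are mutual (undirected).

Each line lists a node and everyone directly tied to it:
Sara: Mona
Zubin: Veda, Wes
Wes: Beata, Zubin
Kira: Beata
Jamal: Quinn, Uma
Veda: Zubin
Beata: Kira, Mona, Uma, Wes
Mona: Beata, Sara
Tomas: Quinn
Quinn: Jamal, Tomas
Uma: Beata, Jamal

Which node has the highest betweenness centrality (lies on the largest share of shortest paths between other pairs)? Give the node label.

Unnormalized betweenness of each node: Beata:35, Jamal:16, Kira:0, Mona:9, Quinn:9, Sara:0, Tomas:0, Uma:21, Veda:0, Wes:16, Zubin:9.
Beata has the largest value, 35, making it the main broker — the node through which the most shortest paths run.

Beata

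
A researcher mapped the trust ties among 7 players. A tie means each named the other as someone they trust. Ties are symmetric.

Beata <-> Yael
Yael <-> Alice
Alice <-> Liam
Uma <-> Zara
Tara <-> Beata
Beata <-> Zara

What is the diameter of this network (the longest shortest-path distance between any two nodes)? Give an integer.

Eccentricity of each node (its greatest distance to any other): Alice:4, Beata:3, Liam:5, Tara:4, Uma:5, Yael:3, Zara:4.
The maximum eccentricity is 5, realized for instance by the pair Liam–Uma via Liam – Alice – Yael – Beata – Zara – Uma. So the diameter is 5.

5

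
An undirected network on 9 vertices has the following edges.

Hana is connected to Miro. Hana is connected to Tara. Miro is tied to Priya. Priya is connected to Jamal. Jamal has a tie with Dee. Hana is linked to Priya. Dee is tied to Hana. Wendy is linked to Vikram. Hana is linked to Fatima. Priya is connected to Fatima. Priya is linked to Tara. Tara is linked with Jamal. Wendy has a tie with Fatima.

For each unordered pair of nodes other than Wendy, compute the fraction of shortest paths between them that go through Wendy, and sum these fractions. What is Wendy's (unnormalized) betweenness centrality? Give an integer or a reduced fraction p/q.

7

Pairs whose geodesics pass through Wendy — Miro–Vikram: 2/2; Dee–Vikram: 1; Tara–Vikram: 2/2; Jamal–Vikram: 1; Priya–Vikram: 1; Hana–Vikram: 1; Fatima–Vikram: 1.
All other pairs contribute 0.
Summing the contributions gives betweenness(Wendy) = 7.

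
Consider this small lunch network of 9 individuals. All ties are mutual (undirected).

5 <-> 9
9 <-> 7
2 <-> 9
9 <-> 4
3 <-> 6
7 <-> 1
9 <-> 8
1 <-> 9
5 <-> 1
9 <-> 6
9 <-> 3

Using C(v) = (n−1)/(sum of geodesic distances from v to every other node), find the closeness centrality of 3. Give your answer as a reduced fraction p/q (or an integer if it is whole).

4/7

Distances from 3: 1:2, 2:2, 4:2, 5:2, 6:1, 7:2, 8:2, 9:1. Sum = 14.
n = 9, so closeness = 8/14 = 4/7.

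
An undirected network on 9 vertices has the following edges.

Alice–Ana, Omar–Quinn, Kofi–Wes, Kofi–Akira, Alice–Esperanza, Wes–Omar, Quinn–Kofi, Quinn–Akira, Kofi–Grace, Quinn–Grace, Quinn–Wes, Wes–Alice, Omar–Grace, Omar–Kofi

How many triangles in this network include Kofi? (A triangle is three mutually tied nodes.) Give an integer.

Kofi's neighbors: Akira, Grace, Omar, Quinn, and Wes.
Neighbor pairs that are themselves tied: Kofi–Akira–Quinn; Kofi–Grace–Omar; Kofi–Grace–Quinn; Kofi–Omar–Quinn; Kofi–Omar–Wes; Kofi–Quinn–Wes. Each forms one triangle with Kofi, for 6 in total.

6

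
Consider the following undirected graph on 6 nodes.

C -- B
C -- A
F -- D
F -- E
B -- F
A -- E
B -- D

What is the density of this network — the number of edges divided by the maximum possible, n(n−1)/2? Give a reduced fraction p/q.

There are 7 edges and 6 nodes, so the maximum possible is C(6,2) = 15.
Density = 7/15.

7/15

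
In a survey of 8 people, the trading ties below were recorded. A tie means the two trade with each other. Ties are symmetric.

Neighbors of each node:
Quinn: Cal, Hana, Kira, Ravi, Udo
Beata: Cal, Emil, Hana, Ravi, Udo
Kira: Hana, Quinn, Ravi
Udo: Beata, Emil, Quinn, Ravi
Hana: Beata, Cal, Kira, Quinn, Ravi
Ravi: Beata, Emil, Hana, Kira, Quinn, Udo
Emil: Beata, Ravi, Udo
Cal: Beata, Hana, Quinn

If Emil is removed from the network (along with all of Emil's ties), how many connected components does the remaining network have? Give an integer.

Emil's neighbors (Beata, Ravi, and Udo) remain reachable from one another through other ties, so the rest of the network stays in one piece.

1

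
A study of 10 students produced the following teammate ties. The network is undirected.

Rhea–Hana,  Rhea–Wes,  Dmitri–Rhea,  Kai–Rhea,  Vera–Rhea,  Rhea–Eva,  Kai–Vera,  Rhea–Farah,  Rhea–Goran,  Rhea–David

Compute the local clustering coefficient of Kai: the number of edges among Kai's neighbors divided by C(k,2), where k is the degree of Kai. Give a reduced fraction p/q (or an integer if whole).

1

Kai's neighbors: Rhea and Vera (k = 2).
Possible neighbor pairs: C(2,2) = 1. Edges among them: Rhea–Vera → e = 1.
Clustering(Kai) = 1/1.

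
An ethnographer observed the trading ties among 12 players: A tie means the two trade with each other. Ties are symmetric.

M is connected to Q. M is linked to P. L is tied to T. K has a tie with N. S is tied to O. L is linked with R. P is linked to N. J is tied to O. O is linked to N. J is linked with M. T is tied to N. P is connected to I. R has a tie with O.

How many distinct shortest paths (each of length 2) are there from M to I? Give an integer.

1

The shortest distance is 2, and the only length-2 path is M–P–I. So there is exactly 1 shortest path.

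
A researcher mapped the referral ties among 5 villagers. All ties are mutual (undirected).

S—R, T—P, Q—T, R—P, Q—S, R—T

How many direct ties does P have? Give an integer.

P is directly tied to R and T. That is 2 neighbors, so the degree of P is 2.

2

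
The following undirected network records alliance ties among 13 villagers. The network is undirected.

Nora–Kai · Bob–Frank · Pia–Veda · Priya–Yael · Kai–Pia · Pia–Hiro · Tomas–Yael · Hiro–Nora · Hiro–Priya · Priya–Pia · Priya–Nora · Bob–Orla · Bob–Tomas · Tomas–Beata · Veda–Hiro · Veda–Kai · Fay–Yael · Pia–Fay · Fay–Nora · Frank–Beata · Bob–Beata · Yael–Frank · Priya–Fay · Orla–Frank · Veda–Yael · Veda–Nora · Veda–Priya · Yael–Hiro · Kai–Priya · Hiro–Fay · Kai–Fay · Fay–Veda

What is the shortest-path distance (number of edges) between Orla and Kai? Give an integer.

4

One shortest route is Orla – Frank – Yael – Fay – Kai, which uses 4 edges, and at distance 3 from Orla we only reach {Fay, Hiro, Priya, Veda}, which does not include Kai. So d(Orla,Kai) = 4.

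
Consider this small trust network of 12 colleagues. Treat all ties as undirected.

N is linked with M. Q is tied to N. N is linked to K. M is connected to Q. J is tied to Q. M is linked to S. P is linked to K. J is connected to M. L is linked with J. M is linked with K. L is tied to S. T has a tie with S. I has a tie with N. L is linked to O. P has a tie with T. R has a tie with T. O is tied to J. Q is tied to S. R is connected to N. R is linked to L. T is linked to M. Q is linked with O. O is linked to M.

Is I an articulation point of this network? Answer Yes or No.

No

Even without I, every remaining node can still reach every other (the residual graph is connected), so I is not a cut vertex.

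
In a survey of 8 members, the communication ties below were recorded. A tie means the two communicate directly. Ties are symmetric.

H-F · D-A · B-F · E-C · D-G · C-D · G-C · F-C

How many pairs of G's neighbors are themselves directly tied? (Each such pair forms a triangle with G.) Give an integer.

G's neighbors: C and D.
Neighbor pairs that are themselves tied: G–C–D. Each forms one triangle with G, for 1 in total.

1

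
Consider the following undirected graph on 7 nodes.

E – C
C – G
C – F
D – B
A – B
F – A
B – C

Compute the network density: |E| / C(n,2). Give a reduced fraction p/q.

1/3

There are 7 edges and 7 nodes, so the maximum possible is C(7,2) = 21.
Density = 7/21 = 1/3.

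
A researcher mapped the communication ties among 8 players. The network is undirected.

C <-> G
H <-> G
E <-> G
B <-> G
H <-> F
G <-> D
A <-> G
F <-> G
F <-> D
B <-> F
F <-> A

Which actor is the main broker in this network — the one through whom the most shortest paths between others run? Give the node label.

Unnormalized betweenness of each node: A:0, B:0, C:0, D:0, E:0, F:3, G:14, H:0.
G has the largest value, 14, making it the main broker — the node through which the most shortest paths run.

G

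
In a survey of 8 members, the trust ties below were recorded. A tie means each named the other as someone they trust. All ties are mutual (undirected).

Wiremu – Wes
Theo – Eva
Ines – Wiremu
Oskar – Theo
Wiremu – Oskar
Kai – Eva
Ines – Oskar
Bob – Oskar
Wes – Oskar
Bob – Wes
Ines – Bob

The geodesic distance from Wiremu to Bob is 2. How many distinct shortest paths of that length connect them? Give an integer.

The shortest distance is 2. The length-2 paths are: Wiremu–Ines–Bob; Wiremu–Oskar–Bob; Wiremu–Wes–Bob.
That gives 3 distinct shortest paths.

3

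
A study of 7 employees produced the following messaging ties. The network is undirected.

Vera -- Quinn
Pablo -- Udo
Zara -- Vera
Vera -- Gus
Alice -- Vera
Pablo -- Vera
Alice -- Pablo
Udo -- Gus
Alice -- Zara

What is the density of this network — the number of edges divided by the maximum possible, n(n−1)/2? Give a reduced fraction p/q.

There are 9 edges and 7 nodes, so the maximum possible is C(7,2) = 21.
Density = 9/21 = 3/7.

3/7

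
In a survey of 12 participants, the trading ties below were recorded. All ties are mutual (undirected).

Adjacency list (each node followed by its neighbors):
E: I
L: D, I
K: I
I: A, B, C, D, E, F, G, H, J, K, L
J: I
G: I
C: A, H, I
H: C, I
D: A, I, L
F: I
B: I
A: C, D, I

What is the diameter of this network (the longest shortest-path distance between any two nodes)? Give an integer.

2

Eccentricity of each node (its greatest distance to any other): A:2, B:2, C:2, D:2, E:2, F:2, G:2, H:2, I:1, J:2, K:2, L:2.
The maximum eccentricity is 2, realized for instance by the pair F–C via F – I – C. So the diameter is 2.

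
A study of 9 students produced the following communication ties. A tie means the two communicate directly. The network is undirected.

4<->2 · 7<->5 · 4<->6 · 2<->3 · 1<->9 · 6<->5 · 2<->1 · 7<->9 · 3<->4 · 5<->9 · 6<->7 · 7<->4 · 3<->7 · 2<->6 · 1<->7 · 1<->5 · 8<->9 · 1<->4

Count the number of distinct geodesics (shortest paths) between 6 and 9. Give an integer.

The shortest distance is 2. The length-2 paths are: 6–5–9; 6–7–9.
That gives 2 distinct shortest paths.

2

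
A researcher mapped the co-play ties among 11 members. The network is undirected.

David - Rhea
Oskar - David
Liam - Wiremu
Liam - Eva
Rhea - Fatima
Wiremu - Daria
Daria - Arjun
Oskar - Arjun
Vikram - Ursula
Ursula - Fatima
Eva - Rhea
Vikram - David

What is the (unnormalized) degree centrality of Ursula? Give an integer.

2

Ursula is directly tied to Fatima and Vikram. That is 2 neighbors, so the degree of Ursula is 2.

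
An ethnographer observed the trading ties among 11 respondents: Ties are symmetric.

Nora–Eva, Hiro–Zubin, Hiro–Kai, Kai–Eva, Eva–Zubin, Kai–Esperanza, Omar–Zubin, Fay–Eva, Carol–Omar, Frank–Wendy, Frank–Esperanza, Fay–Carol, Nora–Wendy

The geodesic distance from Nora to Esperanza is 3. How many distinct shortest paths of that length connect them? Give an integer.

The shortest distance is 3. The length-3 paths are: Nora–Wendy–Frank–Esperanza; Nora–Eva–Kai–Esperanza.
That gives 2 distinct shortest paths.

2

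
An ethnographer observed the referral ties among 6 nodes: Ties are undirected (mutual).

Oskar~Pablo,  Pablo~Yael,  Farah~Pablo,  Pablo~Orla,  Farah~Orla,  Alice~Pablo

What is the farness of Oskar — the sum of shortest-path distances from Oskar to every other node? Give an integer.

9

Distances from Oskar: Alice:2, Farah:2, Orla:2, Pablo:1, Yael:2.
Sum = 2 + 2 + 2 + 1 + 2 = 9.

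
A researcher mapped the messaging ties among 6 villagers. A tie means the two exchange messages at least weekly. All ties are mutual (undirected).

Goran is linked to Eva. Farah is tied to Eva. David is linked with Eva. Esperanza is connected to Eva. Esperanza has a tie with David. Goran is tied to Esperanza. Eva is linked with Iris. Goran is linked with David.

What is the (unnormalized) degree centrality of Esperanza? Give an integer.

3

Esperanza is directly tied to David, Eva, and Goran. That is 3 neighbors, so the degree of Esperanza is 3.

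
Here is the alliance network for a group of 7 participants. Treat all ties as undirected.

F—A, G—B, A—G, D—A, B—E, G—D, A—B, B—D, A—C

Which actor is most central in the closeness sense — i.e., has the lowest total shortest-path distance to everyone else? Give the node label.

Farness (sum of distances to all others) for each node — A:7, B:8, C:12, D:9, E:13, F:12, G:9.
The smallest farness is 7, for A, so A has the highest closeness.

A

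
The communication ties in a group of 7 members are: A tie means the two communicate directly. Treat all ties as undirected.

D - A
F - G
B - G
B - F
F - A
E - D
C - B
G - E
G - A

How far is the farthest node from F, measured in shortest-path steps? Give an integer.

2

Distances from F: A:1, B:1, C:2, D:2, E:2, G:1.
The largest is 2 (to E, C, and D), so the eccentricity of F is 2.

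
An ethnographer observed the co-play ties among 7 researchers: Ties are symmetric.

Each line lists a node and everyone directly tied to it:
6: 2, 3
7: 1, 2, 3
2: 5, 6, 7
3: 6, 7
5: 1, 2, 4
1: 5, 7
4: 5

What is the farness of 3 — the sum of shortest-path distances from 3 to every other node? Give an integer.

13

Distances from 3: 1:2, 2:2, 4:4, 5:3, 6:1, 7:1.
Sum = 2 + 2 + 4 + 3 + 1 + 1 = 13.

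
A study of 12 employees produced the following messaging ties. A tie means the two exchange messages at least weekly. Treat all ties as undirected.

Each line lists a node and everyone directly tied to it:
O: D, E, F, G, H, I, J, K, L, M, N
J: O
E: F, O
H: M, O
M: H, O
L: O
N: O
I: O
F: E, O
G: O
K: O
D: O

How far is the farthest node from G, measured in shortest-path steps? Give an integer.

Distances from G: D:2, E:2, F:2, H:2, I:2, J:2, K:2, L:2, M:2, N:2, O:1.
The largest is 2 (to N, I, J, M, H, K, E, D, F, and L), so the eccentricity of G is 2.

2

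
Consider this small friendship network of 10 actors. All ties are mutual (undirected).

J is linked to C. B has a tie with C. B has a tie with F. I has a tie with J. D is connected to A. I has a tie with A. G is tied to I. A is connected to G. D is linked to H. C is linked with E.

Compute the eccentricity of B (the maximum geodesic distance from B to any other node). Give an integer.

6

Distances from B: A:4, C:1, D:5, E:2, F:1, G:4, H:6, I:3, J:2.
The largest is 6 (to H), so the eccentricity of B is 6.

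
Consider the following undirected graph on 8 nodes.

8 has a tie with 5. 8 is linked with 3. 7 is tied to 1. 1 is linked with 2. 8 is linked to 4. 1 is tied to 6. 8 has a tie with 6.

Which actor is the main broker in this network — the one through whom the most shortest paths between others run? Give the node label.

8

Unnormalized betweenness of each node: 1:11, 2:0, 3:0, 4:0, 5:0, 6:12, 7:0, 8:15.
8 has the largest value, 15, making it the main broker — the node through which the most shortest paths run.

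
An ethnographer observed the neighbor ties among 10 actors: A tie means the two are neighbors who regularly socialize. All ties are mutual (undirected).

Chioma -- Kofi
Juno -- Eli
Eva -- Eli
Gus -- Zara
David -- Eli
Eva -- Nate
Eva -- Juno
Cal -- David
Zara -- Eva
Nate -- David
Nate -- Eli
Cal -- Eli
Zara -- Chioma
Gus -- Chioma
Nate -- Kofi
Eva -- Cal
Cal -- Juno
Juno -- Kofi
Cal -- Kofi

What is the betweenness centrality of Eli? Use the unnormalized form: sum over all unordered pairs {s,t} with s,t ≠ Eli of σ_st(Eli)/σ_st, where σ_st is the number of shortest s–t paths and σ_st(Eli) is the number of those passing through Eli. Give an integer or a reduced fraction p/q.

Pairs whose geodesics pass through Eli — Zara–David: 1/3; Gus–David: 1/5; Nate–Cal: 1/4; Nate–Juno: 1/3; Juno–David: 1/2; Eva–David: 1/3.
All other pairs contribute 0.
Summing the contributions gives betweenness(Eli) = 39/20.

39/20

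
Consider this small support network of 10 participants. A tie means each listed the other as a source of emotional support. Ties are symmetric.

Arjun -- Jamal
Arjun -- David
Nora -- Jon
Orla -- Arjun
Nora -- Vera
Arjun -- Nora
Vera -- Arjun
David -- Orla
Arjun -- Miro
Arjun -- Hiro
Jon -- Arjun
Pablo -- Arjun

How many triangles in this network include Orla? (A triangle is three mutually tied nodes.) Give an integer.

1

Orla's neighbors: Arjun and David.
Neighbor pairs that are themselves tied: Orla–Arjun–David. Each forms one triangle with Orla, for 1 in total.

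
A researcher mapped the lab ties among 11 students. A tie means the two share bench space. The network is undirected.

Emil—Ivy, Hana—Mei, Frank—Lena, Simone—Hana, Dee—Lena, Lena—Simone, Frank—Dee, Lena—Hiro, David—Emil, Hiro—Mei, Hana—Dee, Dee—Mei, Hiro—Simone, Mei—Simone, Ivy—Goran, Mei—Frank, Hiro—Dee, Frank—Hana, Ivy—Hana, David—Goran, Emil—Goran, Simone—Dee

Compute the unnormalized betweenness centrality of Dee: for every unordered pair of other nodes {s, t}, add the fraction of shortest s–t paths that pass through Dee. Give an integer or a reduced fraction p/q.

25/6

Pairs whose geodesics pass through Dee — David–Lena: 2/6; David–Hiro: 2/6; Emil–Lena: 1/3; Emil–Hiro: 1/3; Goran–Lena: 1/3; Goran–Hiro: 1/3; Ivy–Lena: 1/3; Ivy–Hiro: 1/3; Lena–Hana: 1/3; Lena–Mei: 1/4; Hiro–Hana: 1/3; Hiro–Frank: 1/3; Simone–Frank: 1/4.
All other pairs contribute 0.
Summing the contributions gives betweenness(Dee) = 25/6.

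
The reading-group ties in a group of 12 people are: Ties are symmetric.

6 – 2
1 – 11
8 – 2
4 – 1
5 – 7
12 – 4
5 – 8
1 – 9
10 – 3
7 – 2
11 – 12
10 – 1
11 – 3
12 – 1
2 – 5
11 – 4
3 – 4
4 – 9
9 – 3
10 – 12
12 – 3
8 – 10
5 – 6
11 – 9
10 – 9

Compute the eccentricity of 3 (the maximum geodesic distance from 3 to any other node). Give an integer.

4

Distances from 3: 1:2, 2:3, 4:1, 5:3, 6:4, 7:4, 8:2, 9:1, 10:1, 11:1, 12:1.
The largest is 4 (to 7 and 6), so the eccentricity of 3 is 4.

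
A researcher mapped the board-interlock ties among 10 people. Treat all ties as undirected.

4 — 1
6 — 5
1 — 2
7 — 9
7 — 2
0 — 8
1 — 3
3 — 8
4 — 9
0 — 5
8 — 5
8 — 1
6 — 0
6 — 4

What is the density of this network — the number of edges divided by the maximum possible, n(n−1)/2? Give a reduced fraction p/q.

14/45

There are 14 edges and 10 nodes, so the maximum possible is C(10,2) = 45.
Density = 14/45.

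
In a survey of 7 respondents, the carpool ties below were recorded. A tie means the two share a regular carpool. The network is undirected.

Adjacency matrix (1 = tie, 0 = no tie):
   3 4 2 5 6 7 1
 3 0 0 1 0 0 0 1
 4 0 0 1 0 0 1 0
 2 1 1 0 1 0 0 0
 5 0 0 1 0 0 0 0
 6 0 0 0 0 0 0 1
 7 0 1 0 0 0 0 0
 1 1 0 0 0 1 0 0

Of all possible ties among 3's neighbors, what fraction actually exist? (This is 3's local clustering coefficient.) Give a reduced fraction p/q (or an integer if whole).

3's neighbors: 1 and 2 (k = 2).
Possible neighbor pairs: C(2,2) = 1. Edges among them: none → e = 0.
Clustering(3) = 0/1.

0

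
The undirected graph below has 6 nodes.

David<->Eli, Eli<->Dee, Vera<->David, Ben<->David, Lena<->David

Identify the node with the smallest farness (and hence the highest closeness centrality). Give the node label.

David

Farness (sum of distances to all others) for each node — Ben:10, David:6, Dee:12, Eli:8, Lena:10, Vera:10.
The smallest farness is 6, for David, so David has the highest closeness.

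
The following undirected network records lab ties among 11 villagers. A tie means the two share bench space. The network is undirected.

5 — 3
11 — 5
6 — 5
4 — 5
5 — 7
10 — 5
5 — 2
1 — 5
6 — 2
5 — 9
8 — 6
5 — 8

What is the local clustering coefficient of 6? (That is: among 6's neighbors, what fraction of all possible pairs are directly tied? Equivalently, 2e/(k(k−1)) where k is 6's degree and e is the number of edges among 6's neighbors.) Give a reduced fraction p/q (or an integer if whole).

2/3

6's neighbors: 2, 5, and 8 (k = 3).
Possible neighbor pairs: C(3,2) = 3. Edges among them: 2–5, 5–8 → e = 2.
Clustering(6) = 2/3.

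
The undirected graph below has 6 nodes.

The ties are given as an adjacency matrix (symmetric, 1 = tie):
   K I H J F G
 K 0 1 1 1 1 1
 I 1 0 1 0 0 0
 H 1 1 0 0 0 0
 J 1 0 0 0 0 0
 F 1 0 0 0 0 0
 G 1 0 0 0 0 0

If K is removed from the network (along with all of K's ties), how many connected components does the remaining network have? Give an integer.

Without K, the remaining ties split the others into: {H, I}; {J}; {F}; {G}.
That's 4 separate components.

4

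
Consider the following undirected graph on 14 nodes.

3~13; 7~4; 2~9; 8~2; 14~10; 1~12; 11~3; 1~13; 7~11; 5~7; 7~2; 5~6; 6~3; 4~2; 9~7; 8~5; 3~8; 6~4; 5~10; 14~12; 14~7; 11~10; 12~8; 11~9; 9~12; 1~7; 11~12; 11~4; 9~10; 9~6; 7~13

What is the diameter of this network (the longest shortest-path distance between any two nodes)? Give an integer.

3

Eccentricity of each node (its greatest distance to any other): 1:3, 2:2, 3:3, 4:2, 5:2, 6:3, 7:2, 8:2, 9:2, 10:3, 11:2, 12:2, 13:3, 14:3.
The maximum eccentricity is 3, realized for instance by the pair 3–14 via 3 – 11 – 12 – 14. So the diameter is 3.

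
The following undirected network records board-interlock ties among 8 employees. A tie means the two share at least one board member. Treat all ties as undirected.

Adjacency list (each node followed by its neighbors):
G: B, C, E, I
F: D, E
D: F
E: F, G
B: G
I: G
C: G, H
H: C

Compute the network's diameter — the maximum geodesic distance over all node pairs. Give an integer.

5

Eccentricity of each node (its greatest distance to any other): B:4, C:4, D:5, E:3, F:4, G:3, H:5, I:4.
The maximum eccentricity is 5, realized for instance by the pair H–D via H – C – G – E – F – D. So the diameter is 5.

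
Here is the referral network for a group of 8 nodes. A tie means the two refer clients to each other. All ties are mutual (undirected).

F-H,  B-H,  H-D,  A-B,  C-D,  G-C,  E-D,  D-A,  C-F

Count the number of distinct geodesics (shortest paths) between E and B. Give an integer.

2

The shortest distance is 3. The length-3 paths are: E–D–H–B; E–D–A–B.
That gives 2 distinct shortest paths.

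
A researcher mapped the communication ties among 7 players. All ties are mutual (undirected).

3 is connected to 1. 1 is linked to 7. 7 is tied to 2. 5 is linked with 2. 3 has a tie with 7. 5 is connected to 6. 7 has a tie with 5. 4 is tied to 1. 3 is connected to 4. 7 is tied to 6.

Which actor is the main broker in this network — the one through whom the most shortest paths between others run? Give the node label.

Unnormalized betweenness of each node: 1:2, 2:0, 3:2, 4:0, 5:1/2, 6:0, 7:19/2.
7 has the largest value, 19/2, making it the main broker — the node through which the most shortest paths run.

7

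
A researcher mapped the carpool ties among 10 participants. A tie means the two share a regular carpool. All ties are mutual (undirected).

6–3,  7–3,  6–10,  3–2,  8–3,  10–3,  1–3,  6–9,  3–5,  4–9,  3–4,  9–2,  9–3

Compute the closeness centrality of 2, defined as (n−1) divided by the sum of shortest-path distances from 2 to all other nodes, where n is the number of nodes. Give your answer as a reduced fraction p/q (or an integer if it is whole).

Distances from 2: 1:2, 3:1, 4:2, 5:2, 6:2, 7:2, 8:2, 9:1, 10:2. Sum = 16.
n = 10, so closeness = 9/16.

9/16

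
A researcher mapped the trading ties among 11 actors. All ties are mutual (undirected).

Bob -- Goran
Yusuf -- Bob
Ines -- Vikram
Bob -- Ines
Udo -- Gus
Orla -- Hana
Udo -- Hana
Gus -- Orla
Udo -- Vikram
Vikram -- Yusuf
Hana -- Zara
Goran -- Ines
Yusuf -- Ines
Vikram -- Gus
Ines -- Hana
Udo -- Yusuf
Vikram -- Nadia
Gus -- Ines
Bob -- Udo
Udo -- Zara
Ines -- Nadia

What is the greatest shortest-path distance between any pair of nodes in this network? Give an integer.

3

Eccentricity of each node (its greatest distance to any other): Bob:3, Goran:3, Gus:2, Hana:2, Ines:2, Nadia:3, Orla:3, Udo:2, Vikram:2, Yusuf:3, Zara:3.
The maximum eccentricity is 3, realized for instance by the pair Bob–Orla via Bob – Udo – Gus – Orla. So the diameter is 3.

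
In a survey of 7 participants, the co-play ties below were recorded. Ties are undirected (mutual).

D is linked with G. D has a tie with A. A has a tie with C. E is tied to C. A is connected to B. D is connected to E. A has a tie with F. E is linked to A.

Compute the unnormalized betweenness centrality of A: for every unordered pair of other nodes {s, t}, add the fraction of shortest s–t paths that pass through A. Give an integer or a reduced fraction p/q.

10

Pairs whose geodesics pass through A — E–F: 1; E–B: 1; D–F: 1; D–C: 1/2; D–B: 1; G–F: 1; G–C: 1/2; G–B: 1; F–C: 1; F–B: 1; C–B: 1.
All other pairs contribute 0.
Summing the contributions gives betweenness(A) = 10.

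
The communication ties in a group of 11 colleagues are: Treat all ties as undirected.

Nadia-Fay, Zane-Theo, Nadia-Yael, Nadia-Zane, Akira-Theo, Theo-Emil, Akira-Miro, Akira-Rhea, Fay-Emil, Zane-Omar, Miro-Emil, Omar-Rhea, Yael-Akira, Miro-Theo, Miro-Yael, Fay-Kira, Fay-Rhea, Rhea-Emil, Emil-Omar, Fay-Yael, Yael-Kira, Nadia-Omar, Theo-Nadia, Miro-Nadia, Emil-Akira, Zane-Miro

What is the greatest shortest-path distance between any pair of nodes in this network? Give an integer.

Eccentricity of each node (its greatest distance to any other): Akira:2, Emil:2, Fay:2, Kira:3, Miro:2, Nadia:2, Omar:3, Rhea:2, Theo:3, Yael:2, Zane:3.
The maximum eccentricity is 3, realized for instance by the pair Kira–Zane via Kira – Yael – Nadia – Zane. So the diameter is 3.

3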